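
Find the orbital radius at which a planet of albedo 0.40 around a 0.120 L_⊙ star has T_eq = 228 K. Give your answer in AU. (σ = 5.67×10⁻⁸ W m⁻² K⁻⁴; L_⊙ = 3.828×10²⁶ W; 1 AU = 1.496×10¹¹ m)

L = 0.120 × 3.828×10²⁶ = 4.59×10²⁵ W.
From T_eq⁴ = L(1−A)/(16πσd²): d = √[L(1−A)/(16πσT_eq⁴)].
d = √[4.59×10²⁵ × 0.60 / (16π × 5.67×10⁻⁸ × (228)⁴)] = 5.98×10¹⁰ m = 0.400 AU.

d ≈ 0.400 AU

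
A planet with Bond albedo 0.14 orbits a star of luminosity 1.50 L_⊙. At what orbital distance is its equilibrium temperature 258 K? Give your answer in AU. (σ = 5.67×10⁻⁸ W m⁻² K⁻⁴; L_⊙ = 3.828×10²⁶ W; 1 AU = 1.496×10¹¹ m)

d ≈ 1.32 AU

L = 1.50 × 3.828×10²⁶ = 5.74×10²⁶ W.
From T_eq⁴ = L(1−A)/(16πσd²): d = √[L(1−A)/(16πσT_eq⁴)].
d = √[5.74×10²⁶ × 0.86 / (16π × 5.67×10⁻⁸ × (258)⁴)] = 1.98×10¹¹ m = 1.32 AU.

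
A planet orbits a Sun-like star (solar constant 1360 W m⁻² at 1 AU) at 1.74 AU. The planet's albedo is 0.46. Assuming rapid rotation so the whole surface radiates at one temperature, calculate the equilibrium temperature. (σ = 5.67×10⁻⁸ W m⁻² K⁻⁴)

T_eq ≈ 181 K

Flux at 1.74 AU: S = 1360/1.74² = 449 W m⁻².
Energy balance: absorbed = emitted ⇒ πR²·S(1−A) = 4πR²·σT_eq⁴, so T_eq⁴ = S(1−A)/(4σ).
T_eq = [449 × 0.54 / (4 × 5.67×10⁻⁸)]^(1/4) = (1.07×10⁹)^(1/4) = 181 K.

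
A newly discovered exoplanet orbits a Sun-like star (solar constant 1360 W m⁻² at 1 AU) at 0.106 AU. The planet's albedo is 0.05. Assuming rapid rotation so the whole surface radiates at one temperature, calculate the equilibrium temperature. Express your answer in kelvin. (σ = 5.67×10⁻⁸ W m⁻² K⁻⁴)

T_eq ≈ 844 K

Flux at 0.106 AU: S = 1360/0.106² = 1.21×10⁵ W m⁻².
Energy balance: absorbed = emitted ⇒ πR²·S(1−A) = 4πR²·σT_eq⁴, so T_eq⁴ = S(1−A)/(4σ).
T_eq = [1.21×10⁵ × 0.95 / (4 × 5.67×10⁻⁸)]^(1/4) = (5.07×10¹¹)^(1/4) = 844 K.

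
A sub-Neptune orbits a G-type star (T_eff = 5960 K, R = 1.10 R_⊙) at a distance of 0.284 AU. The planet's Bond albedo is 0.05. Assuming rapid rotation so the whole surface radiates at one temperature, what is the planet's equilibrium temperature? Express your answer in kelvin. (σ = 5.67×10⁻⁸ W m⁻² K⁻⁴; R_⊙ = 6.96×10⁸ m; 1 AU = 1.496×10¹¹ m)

T_eq ≈ 559 K

R_⋆ = 1.10 × 6.96×10⁸ = 7.66×10⁸ m.
d = 0.284 AU = 4.25×10¹⁰ m.
L = 4πR_⋆²σT_⋆⁴ = 4π(7.66×10⁸)² × 5.67×10⁻⁸ × (5960)⁴ = 5.27×10²⁶ W.
S = L/(4πd²) = 2.32×10⁴ W m⁻².
Energy balance: absorbed = emitted ⇒ πR²·S(1−A) = 4πR²·σT_eq⁴, so T_eq⁴ = S(1−A)/(4σ).
T_eq = [2.32×10⁴ × 0.95 / (4 × 5.67×10⁻⁸)]^(1/4) = (9.73×10¹⁰)^(1/4) = 559 K.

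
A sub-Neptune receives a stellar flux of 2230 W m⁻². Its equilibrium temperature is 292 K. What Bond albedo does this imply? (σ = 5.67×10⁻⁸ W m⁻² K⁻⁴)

From T_eq⁴ = S(1−A)/(4σ): 1−A = 4σT_eq⁴/S.
1−A = 4 × 5.67×10⁻⁸ × (292)⁴ / 2230 = 0.739.

A ≈ 0.26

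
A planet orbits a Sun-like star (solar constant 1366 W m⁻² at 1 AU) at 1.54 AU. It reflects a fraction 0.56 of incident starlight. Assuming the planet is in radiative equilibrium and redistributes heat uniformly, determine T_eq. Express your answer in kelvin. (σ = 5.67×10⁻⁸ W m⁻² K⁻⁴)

T_eq ≈ 183 K

Flux at 1.54 AU: S = 1366/1.54² = 576 W m⁻².
Energy balance: absorbed = emitted ⇒ πR²·S(1−A) = 4πR²·σT_eq⁴, so T_eq⁴ = S(1−A)/(4σ).
T_eq = [576 × 0.44 / (4 × 5.67×10⁻⁸)]^(1/4) = (1.12×10⁹)^(1/4) = 183 K.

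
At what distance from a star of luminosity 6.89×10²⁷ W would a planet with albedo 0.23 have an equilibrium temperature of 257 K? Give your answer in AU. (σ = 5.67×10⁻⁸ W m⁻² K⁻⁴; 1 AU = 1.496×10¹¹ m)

From T_eq⁴ = L(1−A)/(16πσd²): d = √[L(1−A)/(16πσT_eq⁴)].
d = √[6.89×10²⁷ × 0.77 / (16π × 5.67×10⁻⁸ × (257)⁴)] = 6.53×10¹¹ m = 4.37 AU.

d ≈ 4.37 AU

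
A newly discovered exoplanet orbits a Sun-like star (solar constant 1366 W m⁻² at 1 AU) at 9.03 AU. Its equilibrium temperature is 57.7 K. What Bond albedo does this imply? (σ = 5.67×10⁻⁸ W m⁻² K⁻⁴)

Flux at 9.03 AU: S = 1366/9.03² = 16.8 W m⁻².
From T_eq⁴ = S(1−A)/(4σ): 1−A = 4σT_eq⁴/S.
1−A = 4 × 5.67×10⁻⁸ × (57.7)⁴ / 16.8 = 0.150.

A ≈ 0.85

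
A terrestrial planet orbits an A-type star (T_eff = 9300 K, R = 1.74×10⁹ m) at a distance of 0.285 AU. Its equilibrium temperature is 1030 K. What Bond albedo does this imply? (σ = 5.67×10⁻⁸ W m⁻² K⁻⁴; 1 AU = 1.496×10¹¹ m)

d = 0.285 AU = 4.26×10¹⁰ m.
L = 4πR_⋆²σT_⋆⁴ = 4π(1.74×10⁹)² × 5.67×10⁻⁸ × (9300)⁴ = 1.61×10²⁸ W.
S = L/(4πd²) = 7.06×10⁵ W m⁻².
From T_eq⁴ = S(1−A)/(4σ): 1−A = 4σT_eq⁴/S.
1−A = 4 × 5.67×10⁻⁸ × (1030)⁴ / 7.06×10⁵ = 0.361.

A ≈ 0.64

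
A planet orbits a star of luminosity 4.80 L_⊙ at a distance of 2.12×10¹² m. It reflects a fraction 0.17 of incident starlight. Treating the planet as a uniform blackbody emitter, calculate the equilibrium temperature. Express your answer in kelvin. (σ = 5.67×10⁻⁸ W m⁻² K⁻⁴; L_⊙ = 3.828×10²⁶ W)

L = 4.80 × 3.828×10²⁶ = 1.84×10²⁷ W.
Flux: S = L/(4πd²) = 1.84×10²⁷/(4π×(2.12×10¹²)²) = 32.5 W m⁻².
Energy balance: absorbed = emitted ⇒ πR²·S(1−A) = 4πR²·σT_eq⁴, so T_eq⁴ = S(1−A)/(4σ).
T_eq = [32.5 × 0.83 / (4 × 5.67×10⁻⁸)]^(1/4) = (1.19×10⁸)^(1/4) = 104 K.

T_eq ≈ 104 K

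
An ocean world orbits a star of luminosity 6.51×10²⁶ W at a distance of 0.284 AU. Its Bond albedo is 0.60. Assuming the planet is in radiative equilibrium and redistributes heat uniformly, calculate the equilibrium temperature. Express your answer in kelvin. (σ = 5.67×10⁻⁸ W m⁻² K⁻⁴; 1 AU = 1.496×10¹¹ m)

d = 0.284 AU = 4.25×10¹⁰ m.
Flux: S = L/(4πd²) = 6.51×10²⁶/(4π×(4.25×10¹⁰)²) = 2.87×10⁴ W m⁻².
Energy balance: absorbed = emitted ⇒ πR²·S(1−A) = 4πR²·σT_eq⁴, so T_eq⁴ = S(1−A)/(4σ).
T_eq = [2.87×10⁴ × 0.40 / (4 × 5.67×10⁻⁸)]^(1/4) = (5.06×10¹⁰)^(1/4) = 474 K.

T_eq ≈ 474 K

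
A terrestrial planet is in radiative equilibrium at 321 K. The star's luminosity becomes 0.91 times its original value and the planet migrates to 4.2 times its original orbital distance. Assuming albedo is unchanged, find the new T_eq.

T_eq ≈ 153 K

T_eq ∝ L^(1/4) · d^(−1/2).
T′ = 321 × 0.91^(1/4) / 4.2^(1/2) = 153 K.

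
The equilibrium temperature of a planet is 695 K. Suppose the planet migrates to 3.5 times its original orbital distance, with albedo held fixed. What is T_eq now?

T_eq ≈ 371 K

T_eq ∝ L^(1/4) · d^(−1/2).
T′ = 695 / 3.5^(1/2) = 371 K.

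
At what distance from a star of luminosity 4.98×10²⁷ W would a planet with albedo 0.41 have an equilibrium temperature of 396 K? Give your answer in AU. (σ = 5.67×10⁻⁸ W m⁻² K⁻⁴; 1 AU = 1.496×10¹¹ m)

d ≈ 1.37 AU

From T_eq⁴ = L(1−A)/(16πσd²): d = √[L(1−A)/(16πσT_eq⁴)].
d = √[4.98×10²⁷ × 0.59 / (16π × 5.67×10⁻⁸ × (396)⁴)] = 2.05×10¹¹ m = 1.37 AU.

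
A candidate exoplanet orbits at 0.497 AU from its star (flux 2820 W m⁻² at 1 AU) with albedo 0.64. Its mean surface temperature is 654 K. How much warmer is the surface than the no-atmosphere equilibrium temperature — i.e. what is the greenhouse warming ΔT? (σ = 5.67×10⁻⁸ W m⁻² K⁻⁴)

ΔT ≈ 287.1 K

S = 2820/0.497² = 1.142×10⁴ W m⁻².
T_eq = [S(1−A)/(4σ)]^(1/4) = [1.142×10⁴×0.36/(4×5.67×10⁻⁸)]^(1/4) = 366.9 K.
ΔT = T_surf − T_eq = 654 − 366.9.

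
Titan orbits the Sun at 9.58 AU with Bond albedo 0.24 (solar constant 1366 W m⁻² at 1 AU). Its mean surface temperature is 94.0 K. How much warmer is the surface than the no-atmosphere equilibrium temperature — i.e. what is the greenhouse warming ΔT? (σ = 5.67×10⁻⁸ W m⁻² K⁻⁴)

ΔT ≈ 10.0 K

S = 1366/9.58² = 14.88 W m⁻².
T_eq = [S(1−A)/(4σ)]^(1/4) = [14.88×0.76/(4×5.67×10⁻⁸)]^(1/4) = 84.0 K.
ΔT = T_surf − T_eq = 94 − 84.0.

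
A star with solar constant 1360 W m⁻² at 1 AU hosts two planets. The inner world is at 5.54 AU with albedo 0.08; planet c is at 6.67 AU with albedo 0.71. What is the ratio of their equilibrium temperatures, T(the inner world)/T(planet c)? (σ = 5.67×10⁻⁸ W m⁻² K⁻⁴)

T₁/T₂ ≈ 1.464

T_eq = [S₀(1−A)/(4σd²)]^(1/4), so T ∝ (1−A)^(1/4) / √d.
T₁ = [1360×0.92/(4×5.67×10⁻⁸×5.54²)]^(1/4) = 115.79 K.
T₂ = [1360×0.29/(4×5.67×10⁻⁸×6.67²)]^(1/4) = 79.07 K.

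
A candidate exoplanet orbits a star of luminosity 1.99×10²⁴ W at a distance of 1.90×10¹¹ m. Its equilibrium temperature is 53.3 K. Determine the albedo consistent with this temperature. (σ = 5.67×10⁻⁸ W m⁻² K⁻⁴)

Flux: S = L/(4πd²) = 1.99×10²⁴/(4π×(1.90×10¹¹)²) = 4.39 W m⁻².
From T_eq⁴ = S(1−A)/(4σ): 1−A = 4σT_eq⁴/S.
1−A = 4 × 5.67×10⁻⁸ × (53.3)⁴ / 4.39 = 0.417.

A ≈ 0.58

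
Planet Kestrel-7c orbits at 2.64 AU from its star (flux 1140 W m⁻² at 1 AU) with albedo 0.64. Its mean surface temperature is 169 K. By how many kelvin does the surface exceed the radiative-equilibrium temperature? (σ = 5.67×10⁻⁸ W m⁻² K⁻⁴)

S = 1140/2.64² = 163.6 W m⁻².
T_eq = [S(1−A)/(4σ)]^(1/4) = [163.6×0.36/(4×5.67×10⁻⁸)]^(1/4) = 126.9 K.
ΔT = T_surf − T_eq = 169 − 126.9.

ΔT ≈ 42.1 K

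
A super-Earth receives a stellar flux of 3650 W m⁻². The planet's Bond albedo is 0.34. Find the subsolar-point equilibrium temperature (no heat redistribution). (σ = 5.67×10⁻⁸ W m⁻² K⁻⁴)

At the subsolar point the surface absorbs S(1−A) and emits σT⁴ per unit area — no factor of 4, since only the local patch is in balance.
T = [3650 × 0.66 / 5.67×10⁻⁸]^(1/4) = (4.25×10¹⁰)^(1/4) = 454 K.

T_ss ≈ 454 K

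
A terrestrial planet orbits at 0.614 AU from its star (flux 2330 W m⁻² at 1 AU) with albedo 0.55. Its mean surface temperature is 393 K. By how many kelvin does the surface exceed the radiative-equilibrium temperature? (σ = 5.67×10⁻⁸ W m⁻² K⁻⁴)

S = 2330/0.614² = 6180 W m⁻².
T_eq = [S(1−A)/(4σ)]^(1/4) = [6180×0.45/(4×5.67×10⁻⁸)]^(1/4) = 332.8 K.
ΔT = T_surf − T_eq = 393 − 332.8.

ΔT ≈ 60.2 K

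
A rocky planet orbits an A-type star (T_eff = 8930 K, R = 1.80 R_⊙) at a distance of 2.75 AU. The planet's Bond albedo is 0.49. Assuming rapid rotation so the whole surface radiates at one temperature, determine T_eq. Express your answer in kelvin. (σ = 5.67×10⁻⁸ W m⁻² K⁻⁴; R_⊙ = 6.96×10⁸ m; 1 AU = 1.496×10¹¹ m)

T_eq ≈ 294 K

R_⋆ = 1.80 × 6.96×10⁸ = 1.25×10⁹ m.
d = 2.75 AU = 4.11×10¹¹ m.
L = 4πR_⋆²σT_⋆⁴ = 4π(1.25×10⁹)² × 5.67×10⁻⁸ × (8930)⁴ = 7.11×10²⁷ W.
S = L/(4πd²) = 3340 W m⁻².
Energy balance: absorbed = emitted ⇒ πR²·S(1−A) = 4πR²·σT_eq⁴, so T_eq⁴ = S(1−A)/(4σ).
T_eq = [3340 × 0.51 / (4 × 5.67×10⁻⁸)]^(1/4) = (7.52×10⁹)^(1/4) = 294 K.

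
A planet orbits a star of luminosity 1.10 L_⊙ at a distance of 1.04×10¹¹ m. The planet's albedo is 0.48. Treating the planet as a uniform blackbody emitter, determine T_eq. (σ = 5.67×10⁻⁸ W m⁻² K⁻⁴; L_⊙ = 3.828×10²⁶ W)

L = 1.10 × 3.828×10²⁶ = 4.21×10²⁶ W.
Flux: S = L/(4πd²) = 4.21×10²⁶/(4π×(1.04×10¹¹)²) = 3100 W m⁻².
Energy balance: absorbed = emitted ⇒ πR²·S(1−A) = 4πR²·σT_eq⁴, so T_eq⁴ = S(1−A)/(4σ).
T_eq = [3100 × 0.52 / (4 × 5.67×10⁻⁸)]^(1/4) = (7.10×10⁹)^(1/4) = 290 K.

T_eq ≈ 290 K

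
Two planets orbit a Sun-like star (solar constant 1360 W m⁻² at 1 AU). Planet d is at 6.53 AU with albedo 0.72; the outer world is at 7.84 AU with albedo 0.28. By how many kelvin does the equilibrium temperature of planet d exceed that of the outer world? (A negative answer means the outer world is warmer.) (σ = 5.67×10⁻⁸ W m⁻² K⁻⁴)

T_eq = [S₀(1−A)/(4σd²)]^(1/4), so T ∝ (1−A)^(1/4) / √d.
T₁ = [1360×0.28/(4×5.67×10⁻⁸×6.53²)]^(1/4) = 79.21 K.
T₂ = [1360×0.72/(4×5.67×10⁻⁸×7.84²)]^(1/4) = 91.55 K.

ΔT ≈ -12.3 K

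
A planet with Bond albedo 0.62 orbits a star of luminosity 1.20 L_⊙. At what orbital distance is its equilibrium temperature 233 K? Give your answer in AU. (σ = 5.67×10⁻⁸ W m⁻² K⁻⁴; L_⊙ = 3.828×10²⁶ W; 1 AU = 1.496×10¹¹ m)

d ≈ 0.964 AU

L = 1.20 × 3.828×10²⁶ = 4.59×10²⁶ W.
From T_eq⁴ = L(1−A)/(16πσd²): d = √[L(1−A)/(16πσT_eq⁴)].
d = √[4.59×10²⁶ × 0.38 / (16π × 5.67×10⁻⁸ × (233)⁴)] = 1.44×10¹¹ m = 0.964 AU.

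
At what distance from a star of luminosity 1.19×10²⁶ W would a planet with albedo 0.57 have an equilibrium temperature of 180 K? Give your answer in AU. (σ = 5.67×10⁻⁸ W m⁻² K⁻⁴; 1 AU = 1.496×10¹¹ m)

d ≈ 0.874 AU

From T_eq⁴ = L(1−A)/(16πσd²): d = √[L(1−A)/(16πσT_eq⁴)].
d = √[1.19×10²⁶ × 0.43 / (16π × 5.67×10⁻⁸ × (180)⁴)] = 1.31×10¹¹ m = 0.874 AU.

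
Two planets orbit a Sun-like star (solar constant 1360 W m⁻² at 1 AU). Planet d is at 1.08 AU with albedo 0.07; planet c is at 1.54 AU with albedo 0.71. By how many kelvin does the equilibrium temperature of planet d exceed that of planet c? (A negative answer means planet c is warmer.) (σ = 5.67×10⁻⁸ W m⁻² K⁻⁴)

T_eq = [S₀(1−A)/(4σd²)]^(1/4), so T ∝ (1−A)^(1/4) / √d.
T₁ = [1360×0.93/(4×5.67×10⁻⁸×1.08²)]^(1/4) = 262.96 K.
T₂ = [1360×0.29/(4×5.67×10⁻⁸×1.54²)]^(1/4) = 164.56 K.

ΔT ≈ 98.4 K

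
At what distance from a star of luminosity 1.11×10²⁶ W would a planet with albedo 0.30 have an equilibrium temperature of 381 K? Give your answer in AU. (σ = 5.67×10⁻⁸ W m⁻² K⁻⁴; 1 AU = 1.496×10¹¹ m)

d ≈ 0.240 AU

From T_eq⁴ = L(1−A)/(16πσd²): d = √[L(1−A)/(16πσT_eq⁴)].
d = √[1.11×10²⁶ × 0.70 / (16π × 5.67×10⁻⁸ × (381)⁴)] = 3.60×10¹⁰ m = 0.240 AU.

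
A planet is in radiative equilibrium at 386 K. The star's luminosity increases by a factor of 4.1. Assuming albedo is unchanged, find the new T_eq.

T_eq ≈ 549 K

T_eq ∝ L^(1/4) · d^(−1/2).
T′ = 386 × 4.1^(1/4) = 549 K.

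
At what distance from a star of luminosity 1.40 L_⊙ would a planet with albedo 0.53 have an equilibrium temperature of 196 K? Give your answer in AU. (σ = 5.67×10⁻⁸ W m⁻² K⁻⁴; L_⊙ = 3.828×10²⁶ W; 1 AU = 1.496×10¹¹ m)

d ≈ 1.64 AU

L = 1.40 × 3.828×10²⁶ = 5.36×10²⁶ W.
From T_eq⁴ = L(1−A)/(16πσd²): d = √[L(1−A)/(16πσT_eq⁴)].
d = √[5.36×10²⁶ × 0.47 / (16π × 5.67×10⁻⁸ × (196)⁴)] = 2.45×10¹¹ m = 1.64 AU.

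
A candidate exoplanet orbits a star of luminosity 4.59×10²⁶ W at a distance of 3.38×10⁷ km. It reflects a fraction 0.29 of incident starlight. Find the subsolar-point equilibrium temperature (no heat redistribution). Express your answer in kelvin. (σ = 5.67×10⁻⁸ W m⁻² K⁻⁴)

d = 3.38×10⁷ km = 3.38×10¹⁰ m.
Flux: S = L/(4πd²) = 4.59×10²⁶/(4π×(3.38×10¹⁰)²) = 3.20×10⁴ W m⁻².
At the subsolar point the surface absorbs S(1−A) and emits σT⁴ per unit area — no factor of 4, since only the local patch is in balance.
T = [3.20×10⁴ × 0.71 / 5.67×10⁻⁸]^(1/4) = (4.00×10¹¹)^(1/4) = 795 K.

T_ss ≈ 795 K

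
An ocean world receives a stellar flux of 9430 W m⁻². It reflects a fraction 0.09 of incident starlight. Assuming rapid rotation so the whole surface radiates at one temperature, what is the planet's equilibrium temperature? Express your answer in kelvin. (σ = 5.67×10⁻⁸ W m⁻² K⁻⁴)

T_eq ≈ 441 K

Energy balance: absorbed = emitted ⇒ πR²·S(1−A) = 4πR²·σT_eq⁴, so T_eq⁴ = S(1−A)/(4σ).
T_eq = [9430 × 0.91 / (4 × 5.67×10⁻⁸)]^(1/4) = (3.78×10¹⁰)^(1/4) = 441 K.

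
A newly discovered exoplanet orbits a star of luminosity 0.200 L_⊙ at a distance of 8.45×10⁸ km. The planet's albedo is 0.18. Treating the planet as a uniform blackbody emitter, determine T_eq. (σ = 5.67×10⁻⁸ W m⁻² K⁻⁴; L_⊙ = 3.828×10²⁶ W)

T_eq ≈ 74.5 K

d = 8.45×10⁸ km = 8.45×10¹¹ m.
L = 0.200 × 3.828×10²⁶ = 7.66×10²⁵ W.
Flux: S = L/(4πd²) = 7.66×10²⁵/(4π×(8.45×10¹¹)²) = 8.53 W m⁻².
Energy balance: absorbed = emitted ⇒ πR²·S(1−A) = 4πR²·σT_eq⁴, so T_eq⁴ = S(1−A)/(4σ).
T_eq = [8.53 × 0.82 / (4 × 5.67×10⁻⁸)]^(1/4) = (3.08×10⁷)^(1/4) = 74.5 K.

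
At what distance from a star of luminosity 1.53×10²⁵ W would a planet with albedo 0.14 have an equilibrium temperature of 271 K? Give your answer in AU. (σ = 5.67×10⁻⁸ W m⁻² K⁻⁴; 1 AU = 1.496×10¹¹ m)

From T_eq⁴ = L(1−A)/(16πσd²): d = √[L(1−A)/(16πσT_eq⁴)].
d = √[1.53×10²⁵ × 0.86 / (16π × 5.67×10⁻⁸ × (271)⁴)] = 2.93×10¹⁰ m = 0.196 AU.

d ≈ 0.196 AU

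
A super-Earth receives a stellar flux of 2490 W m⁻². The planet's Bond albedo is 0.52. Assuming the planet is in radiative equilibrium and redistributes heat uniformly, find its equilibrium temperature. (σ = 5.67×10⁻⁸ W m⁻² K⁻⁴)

Energy balance: absorbed = emitted ⇒ πR²·S(1−A) = 4πR²·σT_eq⁴, so T_eq⁴ = S(1−A)/(4σ).
T_eq = [2490 × 0.48 / (4 × 5.67×10⁻⁸)]^(1/4) = (5.27×10⁹)^(1/4) = 269 K.

T_eq ≈ 269 K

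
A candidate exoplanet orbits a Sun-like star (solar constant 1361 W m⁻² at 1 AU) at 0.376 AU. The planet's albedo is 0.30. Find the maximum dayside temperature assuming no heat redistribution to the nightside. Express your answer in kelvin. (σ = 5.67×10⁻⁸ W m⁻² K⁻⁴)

T_ss ≈ 587 K

Flux at 0.376 AU: S = 1361/0.376² = 9630 W m⁻².
With no redistribution each surface element balances locally: S(1−A) = σT⁴.
T = [9630 × 0.70 / 5.67×10⁻⁸]^(1/4) = (1.19×10¹¹)^(1/4) = 587 K.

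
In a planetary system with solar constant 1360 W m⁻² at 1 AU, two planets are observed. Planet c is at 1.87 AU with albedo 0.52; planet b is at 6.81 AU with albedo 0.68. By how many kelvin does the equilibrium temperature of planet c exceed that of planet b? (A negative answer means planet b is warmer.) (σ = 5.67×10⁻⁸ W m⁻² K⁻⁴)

T_eq = [S₀(1−A)/(4σd²)]^(1/4), so T ∝ (1−A)^(1/4) / √d.
T₁ = [1360×0.48/(4×5.67×10⁻⁸×1.87²)]^(1/4) = 169.38 K.
T₂ = [1360×0.32/(4×5.67×10⁻⁸×6.81²)]^(1/4) = 80.20 K.

ΔT ≈ 89.2 K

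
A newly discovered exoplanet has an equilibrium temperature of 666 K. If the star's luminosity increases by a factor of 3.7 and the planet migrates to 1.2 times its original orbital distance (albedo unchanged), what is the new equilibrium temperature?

T_eq ≈ 843 K

T_eq ∝ L^(1/4) · d^(−1/2).
T′ = 666 × 3.7^(1/4) / 1.2^(1/2) = 843 K.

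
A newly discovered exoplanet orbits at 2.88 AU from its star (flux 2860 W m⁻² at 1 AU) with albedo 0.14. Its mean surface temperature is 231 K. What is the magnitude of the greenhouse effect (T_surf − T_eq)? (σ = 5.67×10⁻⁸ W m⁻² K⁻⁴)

S = 2860/2.88² = 344.8 W m⁻².
T_eq = [S(1−A)/(4σ)]^(1/4) = [344.8×0.86/(4×5.67×10⁻⁸)]^(1/4) = 190.2 K.
ΔT = T_surf − T_eq = 231 − 190.2.

ΔT ≈ 40.8 K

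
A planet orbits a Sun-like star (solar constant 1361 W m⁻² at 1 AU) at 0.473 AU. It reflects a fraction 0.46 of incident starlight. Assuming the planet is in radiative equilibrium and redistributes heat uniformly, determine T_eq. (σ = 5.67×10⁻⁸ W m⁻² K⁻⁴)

Flux at 0.473 AU: S = 1361/0.473² = 6080 W m⁻².
Energy balance: absorbed = emitted ⇒ πR²·S(1−A) = 4πR²·σT_eq⁴, so T_eq⁴ = S(1−A)/(4σ).
T_eq = [6080 × 0.54 / (4 × 5.67×10⁻⁸)]^(1/4) = (1.45×10¹⁰)^(1/4) = 347 K.

T_eq ≈ 347 K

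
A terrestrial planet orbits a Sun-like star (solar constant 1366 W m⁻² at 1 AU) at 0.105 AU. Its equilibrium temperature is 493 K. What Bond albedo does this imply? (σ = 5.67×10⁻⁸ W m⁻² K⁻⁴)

A ≈ 0.89

Flux at 0.105 AU: S = 1366/0.105² = 1.24×10⁵ W m⁻².
From T_eq⁴ = S(1−A)/(4σ): 1−A = 4σT_eq⁴/S.
1−A = 4 × 5.67×10⁻⁸ × (493)⁴ / 1.24×10⁵ = 0.108.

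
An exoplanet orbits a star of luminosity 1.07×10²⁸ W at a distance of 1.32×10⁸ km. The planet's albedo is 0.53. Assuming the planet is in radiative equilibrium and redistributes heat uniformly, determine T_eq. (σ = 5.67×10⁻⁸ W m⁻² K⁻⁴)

d = 1.32×10⁸ km = 1.32×10¹¹ m.
Flux: S = L/(4πd²) = 1.07×10²⁸/(4π×(1.32×10¹¹)²) = 4.89×10⁴ W m⁻².
Energy balance: absorbed = emitted ⇒ πR²·S(1−A) = 4πR²·σT_eq⁴, so T_eq⁴ = S(1−A)/(4σ).
T_eq = [4.89×10⁴ × 0.47 / (4 × 5.67×10⁻⁸)]^(1/4) = (1.01×10¹¹)^(1/4) = 564 K.

T_eq ≈ 564 K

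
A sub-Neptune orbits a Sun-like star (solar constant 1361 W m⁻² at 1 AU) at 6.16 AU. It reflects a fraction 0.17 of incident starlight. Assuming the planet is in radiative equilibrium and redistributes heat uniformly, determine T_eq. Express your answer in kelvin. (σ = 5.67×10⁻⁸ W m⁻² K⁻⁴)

T_eq ≈ 107 K

Flux at 6.16 AU: S = 1361/6.16² = 35.9 W m⁻².
Energy balance: absorbed = emitted ⇒ πR²·S(1−A) = 4πR²·σT_eq⁴, so T_eq⁴ = S(1−A)/(4σ).
T_eq = [35.9 × 0.83 / (4 × 5.67×10⁻⁸)]^(1/4) = (1.31×10⁸)^(1/4) = 107 K.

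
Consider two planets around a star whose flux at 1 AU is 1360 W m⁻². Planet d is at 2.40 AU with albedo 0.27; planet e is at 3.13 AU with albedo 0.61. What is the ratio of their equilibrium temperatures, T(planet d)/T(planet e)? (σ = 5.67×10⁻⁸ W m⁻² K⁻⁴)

T_eq = [S₀(1−A)/(4σd²)]^(1/4), so T ∝ (1−A)^(1/4) / √d.
T₁ = [1360×0.73/(4×5.67×10⁻⁸×2.40²)]^(1/4) = 166.03 K.
T₂ = [1360×0.39/(4×5.67×10⁻⁸×3.13²)]^(1/4) = 124.30 K.

T₁/T₂ ≈ 1.336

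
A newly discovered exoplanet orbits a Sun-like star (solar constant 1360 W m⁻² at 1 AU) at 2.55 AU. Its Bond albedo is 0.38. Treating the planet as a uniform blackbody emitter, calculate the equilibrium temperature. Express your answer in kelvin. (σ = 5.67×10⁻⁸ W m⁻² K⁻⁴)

Flux at 2.55 AU: S = 1360/2.55² = 209 W m⁻².
Energy balance: absorbed = emitted ⇒ πR²·S(1−A) = 4πR²·σT_eq⁴, so T_eq⁴ = S(1−A)/(4σ).
T_eq = [209 × 0.62 / (4 × 5.67×10⁻⁸)]^(1/4) = (5.72×10⁸)^(1/4) = 155 K.

T_eq ≈ 155 K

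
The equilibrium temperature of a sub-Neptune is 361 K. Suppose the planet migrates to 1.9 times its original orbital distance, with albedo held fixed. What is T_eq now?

T_eq ≈ 262 K

T_eq ∝ L^(1/4) · d^(−1/2).
T′ = 361 / 1.9^(1/2) = 262 K.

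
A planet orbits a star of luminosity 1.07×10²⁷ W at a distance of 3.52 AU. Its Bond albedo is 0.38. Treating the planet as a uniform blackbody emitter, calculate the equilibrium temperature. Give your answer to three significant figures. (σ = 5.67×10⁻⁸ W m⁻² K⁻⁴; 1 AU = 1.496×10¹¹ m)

T_eq ≈ 170 K

d = 3.52 AU = 5.27×10¹¹ m.
Flux: S = L/(4πd²) = 1.07×10²⁷/(4π×(5.27×10¹¹)²) = 307 W m⁻².
Energy balance: absorbed = emitted ⇒ πR²·S(1−A) = 4πR²·σT_eq⁴, so T_eq⁴ = S(1−A)/(4σ).
T_eq = [307 × 0.62 / (4 × 5.67×10⁻⁸)]^(1/4) = (8.39×10⁸)^(1/4) = 170 K.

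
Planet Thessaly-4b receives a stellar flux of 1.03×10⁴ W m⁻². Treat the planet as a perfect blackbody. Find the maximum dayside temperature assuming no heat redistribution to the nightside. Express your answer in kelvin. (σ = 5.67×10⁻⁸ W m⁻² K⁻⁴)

T_ss ≈ 653 K

With no redistribution each surface element balances locally: S(1−A) = σT⁴.
T = [1.03×10⁴ × 1.00 / 5.67×10⁻⁸]^(1/4) = (1.82×10¹¹)^(1/4) = 653 K.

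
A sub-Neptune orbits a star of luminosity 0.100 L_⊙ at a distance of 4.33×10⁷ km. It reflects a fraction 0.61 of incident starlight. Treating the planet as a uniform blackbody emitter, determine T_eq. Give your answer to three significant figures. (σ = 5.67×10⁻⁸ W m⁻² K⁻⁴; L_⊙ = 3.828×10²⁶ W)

T_eq ≈ 230 K

d = 4.33×10⁷ km = 4.33×10¹⁰ m.
L = 0.100 × 3.828×10²⁶ = 3.83×10²⁵ W.
Flux: S = L/(4πd²) = 3.83×10²⁵/(4π×(4.33×10¹⁰)²) = 1620 W m⁻².
Energy balance: absorbed = emitted ⇒ πR²·S(1−A) = 4πR²·σT_eq⁴, so T_eq⁴ = S(1−A)/(4σ).
T_eq = [1620 × 0.39 / (4 × 5.67×10⁻⁸)]^(1/4) = (2.79×10⁹)^(1/4) = 230 K.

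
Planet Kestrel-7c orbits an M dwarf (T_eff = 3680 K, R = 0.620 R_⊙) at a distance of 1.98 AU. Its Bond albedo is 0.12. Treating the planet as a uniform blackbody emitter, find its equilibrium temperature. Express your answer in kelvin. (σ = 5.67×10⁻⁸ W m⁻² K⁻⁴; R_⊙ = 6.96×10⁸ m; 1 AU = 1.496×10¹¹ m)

R_⋆ = 0.620 × 6.96×10⁸ = 4.32×10⁸ m.
d = 1.98 AU = 2.96×10¹¹ m.
L = 4πR_⋆²σT_⋆⁴ = 4π(4.32×10⁸)² × 5.67×10⁻⁸ × (3680)⁴ = 2.43×10²⁵ W.
S = L/(4πd²) = 22.1 W m⁻².
Energy balance: absorbed = emitted ⇒ πR²·S(1−A) = 4πR²·σT_eq⁴, so T_eq⁴ = S(1−A)/(4σ).
T_eq = [22.1 × 0.88 / (4 × 5.67×10⁻⁸)]^(1/4) = (8.56×10⁷)^(1/4) = 96.2 K.

T_eq ≈ 96.2 K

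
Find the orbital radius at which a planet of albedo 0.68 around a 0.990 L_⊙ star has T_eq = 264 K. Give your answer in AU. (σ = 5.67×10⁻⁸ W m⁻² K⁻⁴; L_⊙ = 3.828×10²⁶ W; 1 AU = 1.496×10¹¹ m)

L = 0.990 × 3.828×10²⁶ = 3.79×10²⁶ W.
From T_eq⁴ = L(1−A)/(16πσd²): d = √[L(1−A)/(16πσT_eq⁴)].
d = √[3.79×10²⁶ × 0.32 / (16π × 5.67×10⁻⁸ × (264)⁴)] = 9.36×10¹⁰ m = 0.626 AU.

d ≈ 0.626 AU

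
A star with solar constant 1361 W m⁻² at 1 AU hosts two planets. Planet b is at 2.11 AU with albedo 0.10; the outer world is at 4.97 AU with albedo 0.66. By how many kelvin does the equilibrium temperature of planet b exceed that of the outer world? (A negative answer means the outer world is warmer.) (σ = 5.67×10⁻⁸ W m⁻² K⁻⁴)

ΔT ≈ 91.3 K

T_eq = [S₀(1−A)/(4σd²)]^(1/4), so T ∝ (1−A)^(1/4) / √d.
T₁ = [1361×0.90/(4×5.67×10⁻⁸×2.11²)]^(1/4) = 186.63 K.
T₂ = [1361×0.34/(4×5.67×10⁻⁸×4.97²)]^(1/4) = 95.33 K.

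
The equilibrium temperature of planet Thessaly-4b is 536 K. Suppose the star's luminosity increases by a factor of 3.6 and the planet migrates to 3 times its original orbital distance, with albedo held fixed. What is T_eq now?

T_eq ≈ 426 K

T_eq ∝ L^(1/4) · d^(−1/2).
T′ = 536 × 3.6^(1/4) / 3^(1/2) = 426 K.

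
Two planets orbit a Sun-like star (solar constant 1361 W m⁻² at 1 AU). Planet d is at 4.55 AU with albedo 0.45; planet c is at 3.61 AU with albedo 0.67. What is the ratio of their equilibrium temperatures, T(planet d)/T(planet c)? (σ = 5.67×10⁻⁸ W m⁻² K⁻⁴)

T₁/T₂ ≈ 1.012

T_eq = [S₀(1−A)/(4σd²)]^(1/4), so T ∝ (1−A)^(1/4) / √d.
T₁ = [1361×0.55/(4×5.67×10⁻⁸×4.55²)]^(1/4) = 112.37 K.
T₂ = [1361×0.33/(4×5.67×10⁻⁸×3.61²)]^(1/4) = 111.03 K.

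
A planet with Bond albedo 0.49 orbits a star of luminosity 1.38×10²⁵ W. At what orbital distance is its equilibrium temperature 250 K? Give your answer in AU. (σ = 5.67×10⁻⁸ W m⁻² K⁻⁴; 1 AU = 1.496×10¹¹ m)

d ≈ 0.168 AU

From T_eq⁴ = L(1−A)/(16πσd²): d = √[L(1−A)/(16πσT_eq⁴)].
d = √[1.38×10²⁵ × 0.51 / (16π × 5.67×10⁻⁸ × (250)⁴)] = 2.51×10¹⁰ m = 0.168 AU.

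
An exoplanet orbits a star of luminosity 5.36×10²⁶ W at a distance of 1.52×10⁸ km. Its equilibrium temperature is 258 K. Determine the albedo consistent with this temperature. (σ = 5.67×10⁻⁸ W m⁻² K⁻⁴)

A ≈ 0.46

d = 1.52×10⁸ km = 1.52×10¹¹ m.
Flux: S = L/(4πd²) = 5.36×10²⁶/(4π×(1.52×10¹¹)²) = 1850 W m⁻².
From T_eq⁴ = S(1−A)/(4σ): 1−A = 4σT_eq⁴/S.
1−A = 4 × 5.67×10⁻⁸ × (258)⁴ / 1850 = 0.544.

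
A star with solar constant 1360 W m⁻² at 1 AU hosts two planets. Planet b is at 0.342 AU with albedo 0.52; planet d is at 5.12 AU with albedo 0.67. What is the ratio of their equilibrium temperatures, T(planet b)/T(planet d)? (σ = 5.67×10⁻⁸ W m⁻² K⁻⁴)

T_eq = [S₀(1−A)/(4σd²)]^(1/4), so T ∝ (1−A)^(1/4) / √d.
T₁ = [1360×0.48/(4×5.67×10⁻⁸×0.342²)]^(1/4) = 396.07 K.
T₂ = [1360×0.33/(4×5.67×10⁻⁸×5.12²)]^(1/4) = 93.21 K.

T₁/T₂ ≈ 4.249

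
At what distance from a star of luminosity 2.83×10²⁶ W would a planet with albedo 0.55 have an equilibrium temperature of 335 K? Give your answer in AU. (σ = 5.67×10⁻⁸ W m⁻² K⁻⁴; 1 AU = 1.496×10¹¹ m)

From T_eq⁴ = L(1−A)/(16πσd²): d = √[L(1−A)/(16πσT_eq⁴)].
d = √[2.83×10²⁶ × 0.45 / (16π × 5.67×10⁻⁸ × (335)⁴)] = 5.96×10¹⁰ m = 0.398 AU.

d ≈ 0.398 AU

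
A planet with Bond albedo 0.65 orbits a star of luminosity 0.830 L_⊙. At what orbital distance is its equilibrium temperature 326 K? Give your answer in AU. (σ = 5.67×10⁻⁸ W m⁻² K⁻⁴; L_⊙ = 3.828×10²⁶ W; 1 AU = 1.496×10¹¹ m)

d ≈ 0.393 AU

L = 0.830 × 3.828×10²⁶ = 3.18×10²⁶ W.
From T_eq⁴ = L(1−A)/(16πσd²): d = √[L(1−A)/(16πσT_eq⁴)].
d = √[3.18×10²⁶ × 0.35 / (16π × 5.67×10⁻⁸ × (326)⁴)] = 5.88×10¹⁰ m = 0.393 AU.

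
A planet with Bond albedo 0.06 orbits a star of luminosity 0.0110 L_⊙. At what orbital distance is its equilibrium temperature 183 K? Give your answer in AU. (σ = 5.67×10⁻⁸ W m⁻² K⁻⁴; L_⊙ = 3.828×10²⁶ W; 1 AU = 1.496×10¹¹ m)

d ≈ 0.235 AU

L = 0.0110 × 3.828×10²⁶ = 4.21×10²⁴ W.
From T_eq⁴ = L(1−A)/(16πσd²): d = √[L(1−A)/(16πσT_eq⁴)].
d = √[4.21×10²⁴ × 0.94 / (16π × 5.67×10⁻⁸ × (183)⁴)] = 3.52×10¹⁰ m = 0.235 AU.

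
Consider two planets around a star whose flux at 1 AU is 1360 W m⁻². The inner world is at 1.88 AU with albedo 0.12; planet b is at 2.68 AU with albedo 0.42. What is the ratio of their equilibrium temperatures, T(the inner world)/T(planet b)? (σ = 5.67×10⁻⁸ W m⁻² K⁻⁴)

T₁/T₂ ≈ 1.325

T_eq = [S₀(1−A)/(4σd²)]^(1/4), so T ∝ (1−A)^(1/4) / √d.
T₁ = [1360×0.88/(4×5.67×10⁻⁸×1.88²)]^(1/4) = 196.57 K.
T₂ = [1360×0.58/(4×5.67×10⁻⁸×2.68²)]^(1/4) = 148.34 K.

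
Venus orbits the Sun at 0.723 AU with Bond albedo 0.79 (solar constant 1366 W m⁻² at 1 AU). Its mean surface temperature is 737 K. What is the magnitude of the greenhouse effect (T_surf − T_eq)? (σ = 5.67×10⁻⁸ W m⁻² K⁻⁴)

ΔT ≈ 515.2 K

S = 1366/0.723² = 2613 W m⁻².
T_eq = [S(1−A)/(4σ)]^(1/4) = [2613×0.21/(4×5.67×10⁻⁸)]^(1/4) = 221.8 K.
ΔT = T_surf − T_eq = 737 − 221.8.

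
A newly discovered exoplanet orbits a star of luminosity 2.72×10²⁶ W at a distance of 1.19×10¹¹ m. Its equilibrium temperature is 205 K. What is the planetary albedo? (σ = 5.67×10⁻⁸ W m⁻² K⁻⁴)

Flux: S = L/(4πd²) = 2.72×10²⁶/(4π×(1.19×10¹¹)²) = 1530 W m⁻².
From T_eq⁴ = S(1−A)/(4σ): 1−A = 4σT_eq⁴/S.
1−A = 4 × 5.67×10⁻⁸ × (205)⁴ / 1530 = 0.262.

A ≈ 0.74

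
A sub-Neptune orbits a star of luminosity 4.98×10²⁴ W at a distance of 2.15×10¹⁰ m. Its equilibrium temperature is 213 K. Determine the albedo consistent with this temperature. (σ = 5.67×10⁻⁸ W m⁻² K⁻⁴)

A ≈ 0.46

Flux: S = L/(4πd²) = 4.98×10²⁴/(4π×(2.15×10¹⁰)²) = 857 W m⁻².
From T_eq⁴ = S(1−A)/(4σ): 1−A = 4σT_eq⁴/S.
1−A = 4 × 5.67×10⁻⁸ × (213)⁴ / 857 = 0.545.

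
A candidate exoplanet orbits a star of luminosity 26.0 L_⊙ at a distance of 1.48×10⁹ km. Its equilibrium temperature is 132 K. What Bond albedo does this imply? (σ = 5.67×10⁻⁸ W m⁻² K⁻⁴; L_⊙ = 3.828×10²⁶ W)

A ≈ 0.81

d = 1.48×10⁹ km = 1.48×10¹² m.
L = 26.0 × 3.828×10²⁶ = 9.95×10²⁷ W.
Flux: S = L/(4πd²) = 9.95×10²⁷/(4π×(1.48×10¹²)²) = 362 W m⁻².
From T_eq⁴ = S(1−A)/(4σ): 1−A = 4σT_eq⁴/S.
1−A = 4 × 5.67×10⁻⁸ × (132)⁴ / 362 = 0.190.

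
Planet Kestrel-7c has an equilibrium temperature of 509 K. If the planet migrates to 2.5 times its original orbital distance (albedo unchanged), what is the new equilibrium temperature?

T_eq ≈ 322 K

T_eq ∝ L^(1/4) · d^(−1/2).
T′ = 509 / 2.5^(1/2) = 322 K.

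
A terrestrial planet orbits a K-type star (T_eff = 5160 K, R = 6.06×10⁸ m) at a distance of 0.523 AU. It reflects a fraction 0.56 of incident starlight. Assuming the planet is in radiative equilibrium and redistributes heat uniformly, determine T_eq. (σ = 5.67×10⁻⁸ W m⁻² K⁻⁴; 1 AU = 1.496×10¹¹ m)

T_eq ≈ 262 K

d = 0.523 AU = 7.82×10¹⁰ m.
L = 4πR_⋆²σT_⋆⁴ = 4π(6.06×10⁸)² × 5.67×10⁻⁸ × (5160)⁴ = 1.85×10²⁶ W.
S = L/(4πd²) = 2410 W m⁻².
Energy balance: absorbed = emitted ⇒ πR²·S(1−A) = 4πR²·σT_eq⁴, so T_eq⁴ = S(1−A)/(4σ).
T_eq = [2410 × 0.44 / (4 × 5.67×10⁻⁸)]^(1/4) = (4.68×10⁹)^(1/4) = 262 K.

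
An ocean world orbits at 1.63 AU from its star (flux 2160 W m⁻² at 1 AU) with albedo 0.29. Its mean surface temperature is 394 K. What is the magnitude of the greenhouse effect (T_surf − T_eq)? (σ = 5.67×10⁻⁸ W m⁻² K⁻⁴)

ΔT ≈ 169.4 K

S = 2160/1.63² = 813.0 W m⁻².
T_eq = [S(1−A)/(4σ)]^(1/4) = [813.0×0.71/(4×5.67×10⁻⁸)]^(1/4) = 224.6 K.
ΔT = T_surf − T_eq = 394 − 224.6.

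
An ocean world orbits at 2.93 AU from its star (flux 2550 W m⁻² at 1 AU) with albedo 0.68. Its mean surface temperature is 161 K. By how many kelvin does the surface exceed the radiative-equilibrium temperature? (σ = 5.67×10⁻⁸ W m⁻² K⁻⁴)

S = 2550/2.93² = 297.0 W m⁻².
T_eq = [S(1−A)/(4σ)]^(1/4) = [297.0×0.32/(4×5.67×10⁻⁸)]^(1/4) = 143.1 K.
ΔT = T_surf − T_eq = 161 − 143.1.

ΔT ≈ 17.9 K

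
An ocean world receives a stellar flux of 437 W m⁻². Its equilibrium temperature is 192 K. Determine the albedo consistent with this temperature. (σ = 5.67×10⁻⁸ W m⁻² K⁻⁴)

A ≈ 0.29

From T_eq⁴ = S(1−A)/(4σ): 1−A = 4σT_eq⁴/S.
1−A = 4 × 5.67×10⁻⁸ × (192)⁴ / 437 = 0.705.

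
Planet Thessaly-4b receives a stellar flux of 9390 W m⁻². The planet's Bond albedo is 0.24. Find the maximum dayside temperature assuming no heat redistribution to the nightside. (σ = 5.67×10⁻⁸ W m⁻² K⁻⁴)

With no redistribution each surface element balances locally: S(1−A) = σT⁴.
T = [9390 × 0.76 / 5.67×10⁻⁸]^(1/4) = (1.26×10¹¹)^(1/4) = 596 K.

T_ss ≈ 596 K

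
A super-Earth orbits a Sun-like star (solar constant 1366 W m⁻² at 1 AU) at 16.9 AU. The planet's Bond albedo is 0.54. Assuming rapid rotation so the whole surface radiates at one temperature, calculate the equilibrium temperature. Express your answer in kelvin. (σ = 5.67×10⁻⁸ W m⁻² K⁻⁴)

T_eq ≈ 55.8 K

Flux at 16.9 AU: S = 1366/16.9² = 4.78 W m⁻².
Energy balance: absorbed = emitted ⇒ πR²·S(1−A) = 4πR²·σT_eq⁴, so T_eq⁴ = S(1−A)/(4σ).
T_eq = [4.78 × 0.46 / (4 × 5.67×10⁻⁸)]^(1/4) = (9.70×10⁶)^(1/4) = 55.8 K.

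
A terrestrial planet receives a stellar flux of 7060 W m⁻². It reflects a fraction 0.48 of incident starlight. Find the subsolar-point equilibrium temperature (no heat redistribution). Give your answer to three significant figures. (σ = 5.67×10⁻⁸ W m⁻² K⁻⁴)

At the subsolar point the surface absorbs S(1−A) and emits σT⁴ per unit area — no factor of 4, since only the local patch is in balance.
T = [7060 × 0.52 / 5.67×10⁻⁸]^(1/4) = (6.47×10¹⁰)^(1/4) = 504 K.

T_ss ≈ 504 K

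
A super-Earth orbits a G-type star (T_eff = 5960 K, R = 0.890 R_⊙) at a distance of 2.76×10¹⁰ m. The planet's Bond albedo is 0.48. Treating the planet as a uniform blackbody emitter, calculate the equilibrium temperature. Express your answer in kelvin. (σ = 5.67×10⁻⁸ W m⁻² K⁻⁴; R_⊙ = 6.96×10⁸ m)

R_⋆ = 0.890 × 6.96×10⁸ = 6.19×10⁸ m.
L = 4πR_⋆²σT_⋆⁴ = 4π(6.19×10⁸)² × 5.67×10⁻⁸ × (5960)⁴ = 3.45×10²⁶ W.
S = L/(4πd²) = 3.60×10⁴ W m⁻².
Energy balance: absorbed = emitted ⇒ πR²·S(1−A) = 4πR²·σT_eq⁴, so T_eq⁴ = S(1−A)/(4σ).
T_eq = [3.60×10⁴ × 0.52 / (4 × 5.67×10⁻⁸)]^(1/4) = (8.26×10¹⁰)^(1/4) = 536 K.

T_eq ≈ 536 K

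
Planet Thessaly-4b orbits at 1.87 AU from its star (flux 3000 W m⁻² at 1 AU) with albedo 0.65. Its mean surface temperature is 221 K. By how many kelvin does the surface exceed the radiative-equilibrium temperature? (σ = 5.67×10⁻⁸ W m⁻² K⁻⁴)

S = 3000/1.87² = 857.9 W m⁻².
T_eq = [S(1−A)/(4σ)]^(1/4) = [857.9×0.35/(4×5.67×10⁻⁸)]^(1/4) = 190.8 K.
ΔT = T_surf − T_eq = 221 − 190.8.

ΔT ≈ 30.2 K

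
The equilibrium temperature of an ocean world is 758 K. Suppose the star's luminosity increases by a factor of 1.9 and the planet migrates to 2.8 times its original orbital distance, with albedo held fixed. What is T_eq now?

T_eq ∝ L^(1/4) · d^(−1/2).
T′ = 758 × 1.9^(1/4) / 2.8^(1/2) = 532 K.

T_eq ≈ 532 K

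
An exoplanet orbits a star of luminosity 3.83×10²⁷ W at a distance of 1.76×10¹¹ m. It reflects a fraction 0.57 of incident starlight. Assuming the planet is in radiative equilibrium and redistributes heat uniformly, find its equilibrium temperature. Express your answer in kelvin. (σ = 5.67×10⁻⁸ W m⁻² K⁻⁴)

Flux: S = L/(4πd²) = 3.83×10²⁷/(4π×(1.76×10¹¹)²) = 9840 W m⁻².
Energy balance: absorbed = emitted ⇒ πR²·S(1−A) = 4πR²·σT_eq⁴, so T_eq⁴ = S(1−A)/(4σ).
T_eq = [9840 × 0.43 / (4 × 5.67×10⁻⁸)]^(1/4) = (1.87×10¹⁰)^(1/4) = 370 K.

T_eq ≈ 370 K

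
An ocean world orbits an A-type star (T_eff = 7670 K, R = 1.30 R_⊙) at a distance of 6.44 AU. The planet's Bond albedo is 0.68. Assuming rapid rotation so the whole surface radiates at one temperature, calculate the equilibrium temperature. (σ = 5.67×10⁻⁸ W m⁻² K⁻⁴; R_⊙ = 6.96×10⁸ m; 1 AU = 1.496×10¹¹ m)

R_⋆ = 1.30 × 6.96×10⁸ = 9.05×10⁸ m.
d = 6.44 AU = 9.63×10¹¹ m.
L = 4πR_⋆²σT_⋆⁴ = 4π(9.05×10⁸)² × 5.67×10⁻⁸ × (7670)⁴ = 2.02×10²⁷ W.
S = L/(4πd²) = 173 W m⁻².
Energy balance: absorbed = emitted ⇒ πR²·S(1−A) = 4πR²·σT_eq⁴, so T_eq⁴ = S(1−A)/(4σ).
T_eq = [173 × 0.32 / (4 × 5.67×10⁻⁸)]^(1/4) = (2.44×10⁸)^(1/4) = 125 K.

T_eq ≈ 125 K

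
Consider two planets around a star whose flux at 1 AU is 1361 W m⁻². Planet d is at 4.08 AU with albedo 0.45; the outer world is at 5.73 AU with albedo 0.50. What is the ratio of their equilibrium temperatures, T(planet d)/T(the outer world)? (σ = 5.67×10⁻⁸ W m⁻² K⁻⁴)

T₁/T₂ ≈ 1.214

T_eq = [S₀(1−A)/(4σd²)]^(1/4), so T ∝ (1−A)^(1/4) / √d.
T₁ = [1361×0.55/(4×5.67×10⁻⁸×4.08²)]^(1/4) = 118.66 K.
T₂ = [1361×0.50/(4×5.67×10⁻⁸×5.73²)]^(1/4) = 97.77 K.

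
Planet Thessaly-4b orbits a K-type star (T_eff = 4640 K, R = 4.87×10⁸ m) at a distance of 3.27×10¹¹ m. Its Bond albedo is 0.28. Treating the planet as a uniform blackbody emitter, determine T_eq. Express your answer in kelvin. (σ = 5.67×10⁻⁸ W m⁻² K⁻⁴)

L = 4πR_⋆²σT_⋆⁴ = 4π(4.87×10⁸)² × 5.67×10⁻⁸ × (4640)⁴ = 7.83×10²⁵ W.
S = L/(4πd²) = 58.3 W m⁻².
Energy balance: absorbed = emitted ⇒ πR²·S(1−A) = 4πR²·σT_eq⁴, so T_eq⁴ = S(1−A)/(4σ).
T_eq = [58.3 × 0.72 / (4 × 5.67×10⁻⁸)]^(1/4) = (1.85×10⁸)^(1/4) = 117 K.

T_eq ≈ 117 K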